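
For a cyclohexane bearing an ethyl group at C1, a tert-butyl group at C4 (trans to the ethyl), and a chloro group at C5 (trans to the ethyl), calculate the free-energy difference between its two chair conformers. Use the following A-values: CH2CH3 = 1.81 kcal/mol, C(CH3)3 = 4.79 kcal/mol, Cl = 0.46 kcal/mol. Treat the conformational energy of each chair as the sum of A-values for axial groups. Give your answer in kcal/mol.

6.14 kcal/mol

Chair I (ethyl axial, tert-butyl axial, chloro equatorial): E = 6.60 kcal/mol.
Chair II (ethyl equatorial, tert-butyl equatorial, chloro axial): E = 0.46 kcal/mol.
ΔE = 6.60 − 0.46 = 6.14 kcal/mol; chair II is more stable.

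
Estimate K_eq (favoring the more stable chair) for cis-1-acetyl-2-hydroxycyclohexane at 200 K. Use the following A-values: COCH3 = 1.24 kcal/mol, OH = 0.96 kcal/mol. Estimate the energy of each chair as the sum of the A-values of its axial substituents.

C1 and C2 have opposite parity, so for the cis isomer the two substituents are one axial and one equatorial in each chair.
Chair I (acetyl axial, hydroxyl equatorial): E = 1.24 kcal/mol; chair II (acetyl equatorial, hydroxyl axial): E = 0.96 kcal/mol.
ΔG = 0.28 kcal/mol between the two chairs.
K = exp(ΔG/RT) with R = 1.987×10⁻³ kcal mol⁻¹ K⁻¹ and T = 200 K gives K ≈ 2.02.

K ≈ 2.02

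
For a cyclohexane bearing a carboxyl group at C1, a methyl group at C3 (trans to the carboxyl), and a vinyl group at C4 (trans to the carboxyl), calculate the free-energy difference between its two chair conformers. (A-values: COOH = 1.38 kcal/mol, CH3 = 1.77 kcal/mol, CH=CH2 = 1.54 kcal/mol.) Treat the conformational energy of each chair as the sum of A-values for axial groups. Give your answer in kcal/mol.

1.15 kcal/mol

Chair I (carboxyl axial, methyl equatorial, vinyl axial): E = 2.92 kcal/mol.
Chair II (carboxyl equatorial, methyl axial, vinyl equatorial): E = 1.77 kcal/mol.
ΔE = 2.92 − 1.77 = 1.15 kcal/mol; chair II is more stable.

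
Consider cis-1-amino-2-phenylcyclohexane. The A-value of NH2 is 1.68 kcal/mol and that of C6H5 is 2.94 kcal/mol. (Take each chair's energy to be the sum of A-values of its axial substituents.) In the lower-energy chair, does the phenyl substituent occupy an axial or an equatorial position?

equatorial

C1 and C2 have opposite parity, so for the cis isomer the two substituents are one axial and one equatorial in each chair.
Chair I (amino axial, phenyl equatorial): E = 1.68 kcal/mol.
Chair II (amino equatorial, phenyl axial): E = 2.94 kcal/mol.
Chair I is the more stable (lower-energy) conformer, and in that chair the phenyl group is equatorial.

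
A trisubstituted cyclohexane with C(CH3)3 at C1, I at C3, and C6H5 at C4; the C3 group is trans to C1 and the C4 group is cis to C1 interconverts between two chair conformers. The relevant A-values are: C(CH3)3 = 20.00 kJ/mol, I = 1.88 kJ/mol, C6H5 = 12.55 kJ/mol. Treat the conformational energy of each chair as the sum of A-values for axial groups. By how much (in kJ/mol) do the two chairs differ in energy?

5.57 kJ/mol

Chair I (tert-butyl axial, iodo equatorial, phenyl equatorial): E = 20.00 kJ/mol.
Chair II (tert-butyl equatorial, iodo axial, phenyl axial): E = 14.43 kJ/mol.
ΔE = 20.00 − 14.43 = 5.57 kJ/mol; chair II is more stable.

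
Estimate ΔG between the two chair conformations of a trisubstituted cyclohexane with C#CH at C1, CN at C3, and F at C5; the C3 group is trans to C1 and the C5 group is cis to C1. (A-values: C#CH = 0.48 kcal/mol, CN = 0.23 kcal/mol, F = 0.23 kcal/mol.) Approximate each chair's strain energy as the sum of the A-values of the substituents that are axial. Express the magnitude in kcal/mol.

0.48 kcal/mol

Chair I (ethynyl axial, cyano equatorial, fluoro axial): E = 0.71 kcal/mol.
Chair II (ethynyl equatorial, cyano axial, fluoro equatorial): E = 0.23 kcal/mol.
ΔE = 0.71 − 0.23 = 0.48 kcal/mol; chair II is more stable.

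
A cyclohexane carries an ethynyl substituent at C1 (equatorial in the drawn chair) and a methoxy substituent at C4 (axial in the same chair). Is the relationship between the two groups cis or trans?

cis

C1 and C4 have opposite parity, so their axial bonds point in opposite directions.
With opposite-parity carbons, two substituents on the same face are one axial and one equatorial; opposite faces give both axial or both equatorial.
Here the groups are equatorial/axial → same face → cis.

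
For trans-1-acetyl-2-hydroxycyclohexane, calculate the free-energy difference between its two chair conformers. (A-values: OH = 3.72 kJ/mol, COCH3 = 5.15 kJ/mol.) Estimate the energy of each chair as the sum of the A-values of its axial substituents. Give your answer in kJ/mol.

C1 and C2 have opposite parity, so for the trans isomer the two substituents are e,e in one chair and a,a in the other.
Chair I (hydroxyl axial, acetyl axial): E = 8.87 kJ/mol.
Chair II (hydroxyl equatorial, acetyl equatorial): E = 0.00 kJ/mol.
ΔE = 8.87 − 0.00 = 8.87 kJ/mol; chair II is more stable.

8.87 kJ/mol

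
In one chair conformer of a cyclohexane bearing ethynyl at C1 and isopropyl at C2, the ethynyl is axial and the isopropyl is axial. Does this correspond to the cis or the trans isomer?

trans

C1 and C2 have opposite parity, so their axial bonds point in opposite directions.
With opposite-parity carbons, two substituents on the same face are one axial and one equatorial; opposite faces give both axial or both equatorial.
Here the groups are axial/axial → opposite face → trans.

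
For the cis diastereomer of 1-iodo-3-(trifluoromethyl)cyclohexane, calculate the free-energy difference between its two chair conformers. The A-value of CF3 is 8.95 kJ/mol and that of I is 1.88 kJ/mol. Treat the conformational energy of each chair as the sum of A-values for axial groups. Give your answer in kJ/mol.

10.83 kJ/mol

C1 and C3 have the same parity, so for the cis isomer the two substituents are e,e in one chair and a,a in the other.
Chair I (trifluoromethyl axial, iodo axial): E = 10.83 kJ/mol.
Chair II (trifluoromethyl equatorial, iodo equatorial): E = 0.00 kJ/mol.
ΔE = 10.83 − 0.00 = 10.83 kJ/mol; chair II is more stable.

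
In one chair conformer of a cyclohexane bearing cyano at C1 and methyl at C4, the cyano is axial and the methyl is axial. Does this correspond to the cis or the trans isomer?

C1 and C4 have opposite parity, so their axial bonds point in opposite directions.
With opposite-parity carbons, two substituents on the same face are one axial and one equatorial; opposite faces give both axial or both equatorial.
Here the groups are axial/axial → opposite face → trans.

trans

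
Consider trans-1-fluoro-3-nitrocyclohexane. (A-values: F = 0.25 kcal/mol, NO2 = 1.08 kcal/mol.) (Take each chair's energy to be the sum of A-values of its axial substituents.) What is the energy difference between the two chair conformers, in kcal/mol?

C1 and C3 have the same parity, so for the trans isomer the two substituents are one axial and one equatorial in each chair.
Chair I (fluoro axial, nitro equatorial): E = 0.25 kcal/mol.
Chair II (fluoro equatorial, nitro axial): E = 1.08 kcal/mol.
ΔE = 1.08 − 0.25 = 0.83 kcal/mol; chair I is more stable.

0.83 kcal/mol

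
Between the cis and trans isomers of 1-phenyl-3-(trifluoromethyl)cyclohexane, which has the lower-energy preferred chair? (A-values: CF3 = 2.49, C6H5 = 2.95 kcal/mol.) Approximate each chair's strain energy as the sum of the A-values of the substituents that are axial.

At 1,3 positions (parity same): cis → (e,e or a,a); trans → (a,e or e,a).
Best chair for cis: E = 0.00 kcal/mol; best chair for trans: E = 2.49 kcal/mol.
The cis isomer is lower by 2.49 kcal/mol.

cis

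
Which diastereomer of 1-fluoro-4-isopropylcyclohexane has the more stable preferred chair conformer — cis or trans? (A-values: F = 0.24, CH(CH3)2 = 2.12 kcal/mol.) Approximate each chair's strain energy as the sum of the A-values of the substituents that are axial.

trans

At 1,4 positions (parity opposite): cis → (a,e or e,a); trans → (e,e or a,a).
Best chair for cis: E = 0.24 kcal/mol; best chair for trans: E = 0.00 kcal/mol.
The trans isomer is lower by 0.24 kcal/mol.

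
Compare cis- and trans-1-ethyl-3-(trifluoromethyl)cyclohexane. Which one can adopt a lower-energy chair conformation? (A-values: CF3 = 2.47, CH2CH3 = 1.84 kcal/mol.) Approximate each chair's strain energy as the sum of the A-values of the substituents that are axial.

At 1,3 positions (parity same): cis → (e,e or a,a); trans → (a,e or e,a).
Best chair for cis: E = 0.00 kcal/mol; best chair for trans: E = 1.84 kcal/mol.
The cis isomer is lower by 1.84 kcal/mol.

cis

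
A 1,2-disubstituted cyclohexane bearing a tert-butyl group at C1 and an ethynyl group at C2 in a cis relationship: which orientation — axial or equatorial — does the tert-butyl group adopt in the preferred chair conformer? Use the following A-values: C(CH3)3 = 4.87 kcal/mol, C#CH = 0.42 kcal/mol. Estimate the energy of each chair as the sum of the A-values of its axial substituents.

C1 and C2 have opposite parity, so for the cis isomer the two substituents are one axial and one equatorial in each chair.
Chair I (tert-butyl axial, ethynyl equatorial): E = 4.87 kcal/mol.
Chair II (tert-butyl equatorial, ethynyl axial): E = 0.42 kcal/mol.
Chair II is the more stable (lower-energy) conformer, and in that chair the tert-butyl group is equatorial.

equatorial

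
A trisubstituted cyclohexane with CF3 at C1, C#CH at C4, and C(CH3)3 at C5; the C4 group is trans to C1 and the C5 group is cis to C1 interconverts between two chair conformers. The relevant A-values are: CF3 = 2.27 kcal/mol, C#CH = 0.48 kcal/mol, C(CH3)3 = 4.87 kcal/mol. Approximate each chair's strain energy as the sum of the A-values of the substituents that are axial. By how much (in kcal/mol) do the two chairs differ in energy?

7.62 kcal/mol

Chair I (trifluoromethyl axial, ethynyl axial, tert-butyl axial): E = 7.62 kcal/mol.
Chair II (trifluoromethyl equatorial, ethynyl equatorial, tert-butyl equatorial): E = 0.00 kcal/mol.
ΔE = 7.62 − 0.00 = 7.62 kcal/mol; chair II is more stable.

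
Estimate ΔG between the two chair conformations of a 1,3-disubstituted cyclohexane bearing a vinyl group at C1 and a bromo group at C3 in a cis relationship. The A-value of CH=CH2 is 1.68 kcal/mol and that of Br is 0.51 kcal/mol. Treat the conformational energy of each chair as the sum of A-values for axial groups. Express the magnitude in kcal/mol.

C1 and C3 have the same parity, so for the cis isomer the two substituents are e,e in one chair and a,a in the other.
Chair I (vinyl axial, bromo axial): E = 2.19 kcal/mol.
Chair II (vinyl equatorial, bromo equatorial): E = 0.00 kcal/mol.
ΔE = 2.19 − 0.00 = 2.19 kcal/mol; chair II is more stable.

2.19 kcal/mol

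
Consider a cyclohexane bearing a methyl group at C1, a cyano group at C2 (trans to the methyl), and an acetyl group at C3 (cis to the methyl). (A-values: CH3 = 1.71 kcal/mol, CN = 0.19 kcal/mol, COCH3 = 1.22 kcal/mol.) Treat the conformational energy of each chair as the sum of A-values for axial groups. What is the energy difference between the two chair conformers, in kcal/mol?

Chair I (methyl axial, cyano axial, acetyl axial): E = 3.12 kcal/mol.
Chair II (methyl equatorial, cyano equatorial, acetyl equatorial): E = 0.00 kcal/mol.
ΔE = 3.12 − 0.00 = 3.12 kcal/mol; chair II is more stable.

3.12 kcal/mol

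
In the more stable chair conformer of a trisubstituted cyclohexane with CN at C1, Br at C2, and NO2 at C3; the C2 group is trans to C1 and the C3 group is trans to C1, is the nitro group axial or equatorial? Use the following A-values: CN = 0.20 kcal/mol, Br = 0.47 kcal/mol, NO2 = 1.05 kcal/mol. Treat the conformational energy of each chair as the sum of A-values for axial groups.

Chair I (cyano axial, bromo axial, nitro equatorial): E = 0.67 kcal/mol.
Chair II (cyano equatorial, bromo equatorial, nitro axial): E = 1.05 kcal/mol.
Chair I is the more stable (lower-energy) conformer, and in that chair the nitro group is equatorial.

equatorial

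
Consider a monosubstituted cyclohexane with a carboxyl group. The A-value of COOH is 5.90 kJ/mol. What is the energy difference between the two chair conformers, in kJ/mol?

5.90 kJ/mol

A monosubstituted cyclohexane has one chair with the carboxyl group axial (E = A = 5.90 kJ/mol) and one with it equatorial (E = 0).
ΔE = 5.90 − 0 = 5.90 kJ/mol.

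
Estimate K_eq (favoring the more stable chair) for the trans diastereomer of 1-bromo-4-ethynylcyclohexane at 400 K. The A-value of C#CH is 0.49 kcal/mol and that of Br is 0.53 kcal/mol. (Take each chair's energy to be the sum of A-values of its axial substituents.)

K ≈ 3.61

C1 and C4 have opposite parity, so for the trans isomer the two substituents are e,e in one chair and a,a in the other.
Chair I (ethynyl axial, bromo axial): E = 1.02 kcal/mol; chair II (ethynyl equatorial, bromo equatorial): E = 0.00 kcal/mol.
ΔG = 1.02 kcal/mol between the two chairs.
K = exp(ΔG/RT) with R = 1.987×10⁻³ kcal mol⁻¹ K⁻¹ and T = 400 K gives K ≈ 3.61.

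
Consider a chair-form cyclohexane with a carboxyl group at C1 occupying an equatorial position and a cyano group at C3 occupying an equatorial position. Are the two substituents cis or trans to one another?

cis

C1 and C3 have the same parity, so their axial bonds point in the same direction.
With same-parity carbons, two substituents on the same face are both axial or both equatorial; opposite faces give one of each.
Here the groups are equatorial/equatorial → same face → cis.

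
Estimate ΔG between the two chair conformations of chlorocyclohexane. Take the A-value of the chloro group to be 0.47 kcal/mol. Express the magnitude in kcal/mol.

A monosubstituted cyclohexane has one chair with the chloro group axial (E = A = 0.47 kcal/mol) and one with it equatorial (E = 0).
ΔE = 0.47 − 0 = 0.47 kcal/mol.

0.47 kcal/mol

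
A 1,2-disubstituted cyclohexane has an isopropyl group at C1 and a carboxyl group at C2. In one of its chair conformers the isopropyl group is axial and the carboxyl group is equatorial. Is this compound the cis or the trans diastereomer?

cis

C1 and C2 have opposite parity, so their axial bonds point in opposite directions.
With opposite-parity carbons, two substituents on the same face are one axial and one equatorial; opposite faces give both axial or both equatorial.
Here the groups are axial/equatorial → same face → cis.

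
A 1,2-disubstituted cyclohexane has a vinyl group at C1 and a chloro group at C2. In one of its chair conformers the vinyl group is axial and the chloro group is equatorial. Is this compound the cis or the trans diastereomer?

C1 and C2 have opposite parity, so their axial bonds point in opposite directions.
With opposite-parity carbons, two substituents on the same face are one axial and one equatorial; opposite faces give both axial or both equatorial.
Here the groups are axial/equatorial → same face → cis.

cis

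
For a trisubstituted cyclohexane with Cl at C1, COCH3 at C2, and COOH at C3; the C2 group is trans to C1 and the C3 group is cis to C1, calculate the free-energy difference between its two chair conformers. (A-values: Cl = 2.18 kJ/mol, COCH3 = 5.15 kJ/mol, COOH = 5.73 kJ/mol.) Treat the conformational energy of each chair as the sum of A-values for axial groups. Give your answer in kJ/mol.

Chair I (chloro axial, acetyl axial, carboxyl axial): E = 13.06 kJ/mol.
Chair II (chloro equatorial, acetyl equatorial, carboxyl equatorial): E = 0.00 kJ/mol.
ΔE = 13.06 − 0.00 = 13.06 kJ/mol; chair II is more stable.

13.06 kJ/mol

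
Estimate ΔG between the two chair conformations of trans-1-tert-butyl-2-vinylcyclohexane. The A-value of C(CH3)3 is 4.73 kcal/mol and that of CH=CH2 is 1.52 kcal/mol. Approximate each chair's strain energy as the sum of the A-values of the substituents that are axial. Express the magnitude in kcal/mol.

C1 and C2 have opposite parity, so for the trans isomer the two substituents are e,e in one chair and a,a in the other.
Chair I (tert-butyl axial, vinyl axial): E = 6.25 kcal/mol.
Chair II (tert-butyl equatorial, vinyl equatorial): E = 0.00 kcal/mol.
ΔE = 6.25 − 0.00 = 6.25 kcal/mol; chair II is more stable.

6.25 kcal/mol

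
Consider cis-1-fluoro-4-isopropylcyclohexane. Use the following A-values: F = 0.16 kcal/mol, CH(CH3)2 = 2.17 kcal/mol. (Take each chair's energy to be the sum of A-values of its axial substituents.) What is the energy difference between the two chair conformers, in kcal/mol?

C1 and C4 have opposite parity, so for the cis isomer the two substituents are one axial and one equatorial in each chair.
Chair I (fluoro axial, isopropyl equatorial): E = 0.16 kcal/mol.
Chair II (fluoro equatorial, isopropyl axial): E = 2.17 kcal/mol.
ΔE = 2.17 − 0.16 = 2.01 kcal/mol; chair I is more stable.

2.01 kcal/mol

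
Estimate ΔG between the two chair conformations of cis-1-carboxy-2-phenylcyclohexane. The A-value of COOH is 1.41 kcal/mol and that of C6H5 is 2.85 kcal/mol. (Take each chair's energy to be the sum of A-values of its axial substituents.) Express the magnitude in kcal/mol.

C1 and C2 have opposite parity, so for the cis isomer the two substituents are one axial and one equatorial in each chair.
Chair I (carboxyl axial, phenyl equatorial): E = 1.41 kcal/mol.
Chair II (carboxyl equatorial, phenyl axial): E = 2.85 kcal/mol.
ΔE = 2.85 − 1.41 = 1.44 kcal/mol; chair I is more stable.

1.44 kcal/mol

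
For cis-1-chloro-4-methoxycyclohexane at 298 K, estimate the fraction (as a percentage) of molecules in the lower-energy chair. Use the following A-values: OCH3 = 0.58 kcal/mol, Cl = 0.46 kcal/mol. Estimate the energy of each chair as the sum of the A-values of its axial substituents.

C1 and C4 have opposite parity, so for the cis isomer the two substituents are one axial and one equatorial in each chair.
Chair I (methoxy axial, chloro equatorial): E = 0.58 kcal/mol; chair II (methoxy equatorial, chloro axial): E = 0.46 kcal/mol.
ΔG = 0.12 kcal/mol between the two chairs.
K = exp(ΔG/RT) with R = 1.987×10⁻³ kcal mol⁻¹ K⁻¹ and T = 298 K gives K ≈ 1.22.
Fraction in the lower-energy chair = K/(K+1) = 55.0%.

55.0%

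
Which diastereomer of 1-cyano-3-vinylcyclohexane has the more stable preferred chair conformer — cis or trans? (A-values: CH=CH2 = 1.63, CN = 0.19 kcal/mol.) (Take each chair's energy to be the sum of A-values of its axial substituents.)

At 1,3 positions (parity same): cis → (e,e or a,a); trans → (a,e or e,a).
Best chair for cis: E = 0.00 kcal/mol; best chair for trans: E = 0.19 kcal/mol.
The cis isomer is lower by 0.19 kcal/mol.

cis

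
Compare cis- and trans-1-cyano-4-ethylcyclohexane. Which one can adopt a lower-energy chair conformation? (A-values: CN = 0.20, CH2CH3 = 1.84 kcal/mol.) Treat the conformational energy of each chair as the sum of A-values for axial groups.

trans

At 1,4 positions (parity opposite): cis → (a,e or e,a); trans → (e,e or a,a).
Best chair for cis: E = 0.20 kcal/mol; best chair for trans: E = 0.00 kcal/mol.
The trans isomer is lower by 0.20 kcal/mol.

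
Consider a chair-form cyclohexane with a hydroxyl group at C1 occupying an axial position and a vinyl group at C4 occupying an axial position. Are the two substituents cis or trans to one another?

C1 and C4 have opposite parity, so their axial bonds point in opposite directions.
With opposite-parity carbons, two substituents on the same face are one axial and one equatorial; opposite faces give both axial or both equatorial.
Here the groups are axial/axial → opposite face → trans.

trans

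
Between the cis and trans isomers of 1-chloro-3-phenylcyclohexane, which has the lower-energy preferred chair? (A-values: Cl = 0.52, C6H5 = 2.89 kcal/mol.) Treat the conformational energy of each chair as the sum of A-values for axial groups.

cis

At 1,3 positions (parity same): cis → (e,e or a,a); trans → (a,e or e,a).
Best chair for cis: E = 0.00 kcal/mol; best chair for trans: E = 0.52 kcal/mol.
The cis isomer is lower by 0.52 kcal/mol.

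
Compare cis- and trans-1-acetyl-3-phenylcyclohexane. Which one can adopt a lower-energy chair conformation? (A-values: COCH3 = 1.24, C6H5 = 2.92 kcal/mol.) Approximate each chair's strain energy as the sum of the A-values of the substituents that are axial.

At 1,3 positions (parity same): cis → (e,e or a,a); trans → (a,e or e,a).
Best chair for cis: E = 0.00 kcal/mol; best chair for trans: E = 1.24 kcal/mol.
The cis isomer is lower by 1.24 kcal/mol.

cis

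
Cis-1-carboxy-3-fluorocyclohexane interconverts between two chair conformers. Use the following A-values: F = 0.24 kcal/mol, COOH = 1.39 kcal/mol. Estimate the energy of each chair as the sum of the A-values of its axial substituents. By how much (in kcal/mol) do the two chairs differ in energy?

C1 and C3 have the same parity, so for the cis isomer the two substituents are e,e in one chair and a,a in the other.
Chair I (fluoro axial, carboxyl axial): E = 1.63 kcal/mol.
Chair II (fluoro equatorial, carboxyl equatorial): E = 0.00 kcal/mol.
ΔE = 1.63 − 0.00 = 1.63 kcal/mol; chair II is more stable.

1.63 kcal/mol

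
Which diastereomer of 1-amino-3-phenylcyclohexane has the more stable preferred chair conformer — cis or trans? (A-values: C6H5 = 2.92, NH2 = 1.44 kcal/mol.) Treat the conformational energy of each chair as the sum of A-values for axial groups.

cis

At 1,3 positions (parity same): cis → (e,e or a,a); trans → (a,e or e,a).
Best chair for cis: E = 0.00 kcal/mol; best chair for trans: E = 1.44 kcal/mol.
The cis isomer is lower by 1.44 kcal/mol.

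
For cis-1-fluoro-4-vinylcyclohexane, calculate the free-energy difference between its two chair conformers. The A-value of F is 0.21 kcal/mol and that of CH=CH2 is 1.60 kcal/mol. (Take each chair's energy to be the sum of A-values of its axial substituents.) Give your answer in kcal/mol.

C1 and C4 have opposite parity, so for the cis isomer the two substituents are one axial and one equatorial in each chair.
Chair I (fluoro axial, vinyl equatorial): E = 0.21 kcal/mol.
Chair II (fluoro equatorial, vinyl axial): E = 1.60 kcal/mol.
ΔE = 1.60 − 0.21 = 1.39 kcal/mol; chair I is more stable.

1.39 kcal/mol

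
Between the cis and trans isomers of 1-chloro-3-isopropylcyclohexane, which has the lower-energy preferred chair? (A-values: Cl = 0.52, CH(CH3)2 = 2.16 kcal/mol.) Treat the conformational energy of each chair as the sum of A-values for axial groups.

At 1,3 positions (parity same): cis → (e,e or a,a); trans → (a,e or e,a).
Best chair for cis: E = 0.00 kcal/mol; best chair for trans: E = 0.52 kcal/mol.
The cis isomer is lower by 0.52 kcal/mol.

cis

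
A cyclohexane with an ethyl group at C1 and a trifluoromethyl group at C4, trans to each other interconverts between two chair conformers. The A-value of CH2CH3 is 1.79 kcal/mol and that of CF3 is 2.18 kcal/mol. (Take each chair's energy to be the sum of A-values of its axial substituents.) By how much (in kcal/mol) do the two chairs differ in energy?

C1 and C4 have opposite parity, so for the trans isomer the two substituents are e,e in one chair and a,a in the other.
Chair I (ethyl axial, trifluoromethyl axial): E = 3.97 kcal/mol.
Chair II (ethyl equatorial, trifluoromethyl equatorial): E = 0.00 kcal/mol.
ΔE = 3.97 − 0.00 = 3.97 kcal/mol; chair II is more stable.

3.97 kcal/mol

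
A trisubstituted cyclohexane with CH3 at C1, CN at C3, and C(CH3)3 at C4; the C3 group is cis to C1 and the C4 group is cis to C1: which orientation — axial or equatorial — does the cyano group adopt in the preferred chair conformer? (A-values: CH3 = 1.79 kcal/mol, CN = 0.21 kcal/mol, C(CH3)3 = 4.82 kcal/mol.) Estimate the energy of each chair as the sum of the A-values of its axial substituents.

axial

Chair I (methyl axial, cyano axial, tert-butyl equatorial): E = 2.00 kcal/mol.
Chair II (methyl equatorial, cyano equatorial, tert-butyl axial): E = 4.82 kcal/mol.
Chair I is the more stable (lower-energy) conformer, and in that chair the cyano group is axial.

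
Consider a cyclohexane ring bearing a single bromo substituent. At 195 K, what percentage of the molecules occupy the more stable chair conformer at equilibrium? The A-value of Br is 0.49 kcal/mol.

One chair has the bromo group axial (E = 0.49 kcal/mol) and the other has it equatorial (E = 0).
ΔG = 0.49 kcal/mol between the two chairs.
K = exp(ΔG/RT) with R = 1.987×10⁻³ kcal mol⁻¹ K⁻¹ and T = 195 K gives K ≈ 3.54.
Fraction in the lower-energy chair = K/(K+1) = 78.0%.

78.0%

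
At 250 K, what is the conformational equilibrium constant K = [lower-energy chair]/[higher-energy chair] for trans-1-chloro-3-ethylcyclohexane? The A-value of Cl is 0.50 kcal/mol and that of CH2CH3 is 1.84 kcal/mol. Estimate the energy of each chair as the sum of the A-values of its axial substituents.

C1 and C3 have the same parity, so for the trans isomer the two substituents are one axial and one equatorial in each chair.
Chair I (chloro axial, ethyl equatorial): E = 0.50 kcal/mol; chair II (chloro equatorial, ethyl axial): E = 1.84 kcal/mol.
ΔG = 1.34 kcal/mol between the two chairs.
K = exp(ΔG/RT) with R = 1.987×10⁻³ kcal mol⁻¹ K⁻¹ and T = 250 K gives K ≈ 14.8.

K ≈ 14.8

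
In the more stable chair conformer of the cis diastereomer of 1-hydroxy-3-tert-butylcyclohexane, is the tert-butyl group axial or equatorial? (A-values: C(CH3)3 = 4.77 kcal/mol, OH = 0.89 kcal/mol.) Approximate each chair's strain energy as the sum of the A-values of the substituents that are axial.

equatorial

C1 and C3 have the same parity, so for the cis isomer the two substituents are e,e in one chair and a,a in the other.
Chair I (tert-butyl axial, hydroxyl axial): E = 5.66 kcal/mol.
Chair II (tert-butyl equatorial, hydroxyl equatorial): E = 0.00 kcal/mol.
Chair II is the more stable (lower-energy) conformer, and in that chair the tert-butyl group is equatorial.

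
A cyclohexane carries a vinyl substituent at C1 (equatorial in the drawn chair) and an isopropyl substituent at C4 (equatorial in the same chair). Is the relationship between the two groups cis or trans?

C1 and C4 have opposite parity, so their axial bonds point in opposite directions.
With opposite-parity carbons, two substituents on the same face are one axial and one equatorial; opposite faces give both axial or both equatorial.
Here the groups are equatorial/equatorial → opposite face → trans.

trans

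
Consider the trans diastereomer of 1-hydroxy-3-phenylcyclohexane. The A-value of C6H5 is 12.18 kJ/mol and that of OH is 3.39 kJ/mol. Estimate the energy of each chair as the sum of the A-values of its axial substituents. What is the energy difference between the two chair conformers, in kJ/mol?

8.79 kJ/mol

C1 and C3 have the same parity, so for the trans isomer the two substituents are one axial and one equatorial in each chair.
Chair I (phenyl axial, hydroxyl equatorial): E = 12.18 kJ/mol.
Chair II (phenyl equatorial, hydroxyl axial): E = 3.39 kJ/mol.
ΔE = 12.18 − 3.39 = 8.79 kJ/mol; chair II is more stable.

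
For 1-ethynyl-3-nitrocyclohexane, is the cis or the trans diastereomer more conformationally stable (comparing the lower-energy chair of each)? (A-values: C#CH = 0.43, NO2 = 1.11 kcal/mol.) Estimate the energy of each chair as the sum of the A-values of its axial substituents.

cis

At 1,3 positions (parity same): cis → (e,e or a,a); trans → (a,e or e,a).
Best chair for cis: E = 0.00 kcal/mol; best chair for trans: E = 0.43 kcal/mol.
The cis isomer is lower by 0.43 kcal/mol.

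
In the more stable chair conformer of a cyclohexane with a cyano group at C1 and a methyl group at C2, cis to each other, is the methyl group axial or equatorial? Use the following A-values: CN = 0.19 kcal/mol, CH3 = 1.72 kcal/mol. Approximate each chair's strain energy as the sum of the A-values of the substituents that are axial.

equatorial

C1 and C2 have opposite parity, so for the cis isomer the two substituents are one axial and one equatorial in each chair.
Chair I (cyano axial, methyl equatorial): E = 0.19 kcal/mol.
Chair II (cyano equatorial, methyl axial): E = 1.72 kcal/mol.
Chair I is the more stable (lower-energy) conformer, and in that chair the methyl group is equatorial.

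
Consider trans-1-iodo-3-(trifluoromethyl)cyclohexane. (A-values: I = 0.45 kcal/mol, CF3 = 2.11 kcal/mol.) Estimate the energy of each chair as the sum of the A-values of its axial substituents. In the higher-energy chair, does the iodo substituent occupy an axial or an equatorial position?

equatorial

C1 and C3 have the same parity, so for the trans isomer the two substituents are one axial and one equatorial in each chair.
Chair I (iodo axial, trifluoromethyl equatorial): E = 0.45 kcal/mol.
Chair II (iodo equatorial, trifluoromethyl axial): E = 2.11 kcal/mol.
Chair II is the less stable (higher-energy) conformer, and in that chair the iodo group is equatorial.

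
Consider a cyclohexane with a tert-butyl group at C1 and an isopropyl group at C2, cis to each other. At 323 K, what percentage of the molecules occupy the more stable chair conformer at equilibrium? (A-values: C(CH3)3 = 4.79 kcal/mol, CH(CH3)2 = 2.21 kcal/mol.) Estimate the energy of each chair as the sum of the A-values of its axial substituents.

C1 and C2 have opposite parity, so for the cis isomer the two substituents are one axial and one equatorial in each chair.
Chair I (tert-butyl axial, isopropyl equatorial): E = 4.79 kcal/mol; chair II (tert-butyl equatorial, isopropyl axial): E = 2.21 kcal/mol.
ΔG = 2.58 kcal/mol between the two chairs.
K = exp(ΔG/RT) with R = 1.987×10⁻³ kcal mol⁻¹ K⁻¹ and T = 323 K gives K ≈ 55.7.
Fraction in the lower-energy chair = K/(K+1) = 98.2%.

98.2%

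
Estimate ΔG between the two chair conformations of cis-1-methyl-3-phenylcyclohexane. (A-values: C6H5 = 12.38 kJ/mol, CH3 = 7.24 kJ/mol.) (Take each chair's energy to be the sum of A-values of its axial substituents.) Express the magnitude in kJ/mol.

19.62 kJ/mol

C1 and C3 have the same parity, so for the cis isomer the two substituents are e,e in one chair and a,a in the other.
Chair I (phenyl axial, methyl axial): E = 19.62 kJ/mol.
Chair II (phenyl equatorial, methyl equatorial): E = 0.00 kJ/mol.
ΔE = 19.62 − 0.00 = 19.62 kJ/mol; chair II is more stable.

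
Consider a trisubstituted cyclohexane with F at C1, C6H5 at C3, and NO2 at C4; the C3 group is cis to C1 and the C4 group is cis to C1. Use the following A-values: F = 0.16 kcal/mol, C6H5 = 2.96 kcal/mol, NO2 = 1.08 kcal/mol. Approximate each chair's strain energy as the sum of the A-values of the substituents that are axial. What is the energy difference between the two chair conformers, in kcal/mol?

Chair I (fluoro axial, phenyl axial, nitro equatorial): E = 3.12 kcal/mol.
Chair II (fluoro equatorial, phenyl equatorial, nitro axial): E = 1.08 kcal/mol.
ΔE = 3.12 − 1.08 = 2.04 kcal/mol; chair II is more stable.

2.04 kcal/mol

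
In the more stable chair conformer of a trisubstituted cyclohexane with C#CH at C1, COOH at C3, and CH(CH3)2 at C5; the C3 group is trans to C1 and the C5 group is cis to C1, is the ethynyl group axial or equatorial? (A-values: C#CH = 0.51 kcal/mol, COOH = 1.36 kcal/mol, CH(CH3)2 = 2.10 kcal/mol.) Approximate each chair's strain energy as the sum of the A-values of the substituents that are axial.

Chair I (ethynyl axial, carboxyl equatorial, isopropyl axial): E = 2.61 kcal/mol.
Chair II (ethynyl equatorial, carboxyl axial, isopropyl equatorial): E = 1.36 kcal/mol.
Chair II is the more stable (lower-energy) conformer, and in that chair the ethynyl group is equatorial.

equatorial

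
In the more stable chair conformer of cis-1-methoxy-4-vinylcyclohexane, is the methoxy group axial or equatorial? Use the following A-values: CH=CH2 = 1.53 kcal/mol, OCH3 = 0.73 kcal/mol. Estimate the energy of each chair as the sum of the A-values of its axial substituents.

C1 and C4 have opposite parity, so for the cis isomer the two substituents are one axial and one equatorial in each chair.
Chair I (vinyl axial, methoxy equatorial): E = 1.53 kcal/mol.
Chair II (vinyl equatorial, methoxy axial): E = 0.73 kcal/mol.
Chair II is the more stable (lower-energy) conformer, and in that chair the methoxy group is axial.

axial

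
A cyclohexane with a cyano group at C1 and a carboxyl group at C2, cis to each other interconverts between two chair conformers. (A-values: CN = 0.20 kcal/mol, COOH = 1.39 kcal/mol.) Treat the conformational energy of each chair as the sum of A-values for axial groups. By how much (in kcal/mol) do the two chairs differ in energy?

1.19 kcal/mol

C1 and C2 have opposite parity, so for the cis isomer the two substituents are one axial and one equatorial in each chair.
Chair I (cyano axial, carboxyl equatorial): E = 0.20 kcal/mol.
Chair II (cyano equatorial, carboxyl axial): E = 1.39 kcal/mol.
ΔE = 1.39 − 0.20 = 1.19 kcal/mol; chair I is more stable.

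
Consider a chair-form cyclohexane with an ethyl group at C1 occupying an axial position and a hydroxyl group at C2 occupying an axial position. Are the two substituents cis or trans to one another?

C1 and C2 have opposite parity, so their axial bonds point in opposite directions.
With opposite-parity carbons, two substituents on the same face are one axial and one equatorial; opposite faces give both axial or both equatorial.
Here the groups are axial/axial → opposite face → trans.

trans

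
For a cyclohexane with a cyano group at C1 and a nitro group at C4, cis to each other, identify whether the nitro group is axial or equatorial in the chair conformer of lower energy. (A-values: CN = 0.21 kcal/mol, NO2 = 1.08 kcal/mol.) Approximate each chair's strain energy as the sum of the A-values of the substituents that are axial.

C1 and C4 have opposite parity, so for the cis isomer the two substituents are one axial and one equatorial in each chair.
Chair I (cyano axial, nitro equatorial): E = 0.21 kcal/mol.
Chair II (cyano equatorial, nitro axial): E = 1.08 kcal/mol.
Chair I is the more stable (lower-energy) conformer, and in that chair the nitro group is equatorial.

equatorial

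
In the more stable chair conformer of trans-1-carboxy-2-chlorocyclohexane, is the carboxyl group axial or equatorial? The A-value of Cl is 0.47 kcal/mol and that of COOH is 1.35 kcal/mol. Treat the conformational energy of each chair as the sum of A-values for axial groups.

equatorial

C1 and C2 have opposite parity, so for the trans isomer the two substituents are e,e in one chair and a,a in the other.
Chair I (chloro axial, carboxyl axial): E = 1.82 kcal/mol.
Chair II (chloro equatorial, carboxyl equatorial): E = 0.00 kcal/mol.
Chair II is the more stable (lower-energy) conformer, and in that chair the carboxyl group is equatorial.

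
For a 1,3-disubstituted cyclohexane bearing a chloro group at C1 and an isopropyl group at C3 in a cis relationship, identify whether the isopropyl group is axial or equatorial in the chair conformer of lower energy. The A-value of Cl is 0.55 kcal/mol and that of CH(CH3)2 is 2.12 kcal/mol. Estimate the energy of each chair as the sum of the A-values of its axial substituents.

C1 and C3 have the same parity, so for the cis isomer the two substituents are e,e in one chair and a,a in the other.
Chair I (chloro axial, isopropyl axial): E = 2.67 kcal/mol.
Chair II (chloro equatorial, isopropyl equatorial): E = 0.00 kcal/mol.
Chair II is the more stable (lower-energy) conformer, and in that chair the isopropyl group is equatorial.

equatorial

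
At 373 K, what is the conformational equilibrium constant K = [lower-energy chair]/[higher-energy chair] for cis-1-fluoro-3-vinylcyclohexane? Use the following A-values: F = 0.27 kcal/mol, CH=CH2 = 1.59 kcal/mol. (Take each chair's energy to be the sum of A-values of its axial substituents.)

C1 and C3 have the same parity, so for the cis isomer the two substituents are e,e in one chair and a,a in the other.
Chair I (fluoro axial, vinyl axial): E = 1.86 kcal/mol; chair II (fluoro equatorial, vinyl equatorial): E = 0.00 kcal/mol.
ΔG = 1.86 kcal/mol between the two chairs.
K = exp(ΔG/RT) with R = 1.987×10⁻³ kcal mol⁻¹ K⁻¹ and T = 373 K gives K ≈ 12.3.

K ≈ 12.3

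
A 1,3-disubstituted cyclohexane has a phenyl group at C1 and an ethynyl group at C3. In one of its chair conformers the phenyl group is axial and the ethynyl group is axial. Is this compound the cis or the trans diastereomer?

C1 and C3 have the same parity, so their axial bonds point in the same direction.
With same-parity carbons, two substituents on the same face are both axial or both equatorial; opposite faces give one of each.
Here the groups are axial/axial → same face → cis.

cis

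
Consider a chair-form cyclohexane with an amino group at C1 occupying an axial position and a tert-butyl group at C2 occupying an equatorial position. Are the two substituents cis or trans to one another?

C1 and C2 have opposite parity, so their axial bonds point in opposite directions.
With opposite-parity carbons, two substituents on the same face are one axial and one equatorial; opposite faces give both axial or both equatorial.
Here the groups are axial/equatorial → same face → cis.

cis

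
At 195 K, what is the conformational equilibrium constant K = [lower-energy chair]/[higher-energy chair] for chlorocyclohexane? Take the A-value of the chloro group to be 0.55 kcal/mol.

One chair has the chloro group axial (E = 0.55 kcal/mol) and the other has it equatorial (E = 0).
ΔG = 0.55 kcal/mol between the two chairs.
K = exp(ΔG/RT) with R = 1.987×10⁻³ kcal mol⁻¹ K⁻¹ and T = 195 K gives K ≈ 4.13.

K ≈ 4.13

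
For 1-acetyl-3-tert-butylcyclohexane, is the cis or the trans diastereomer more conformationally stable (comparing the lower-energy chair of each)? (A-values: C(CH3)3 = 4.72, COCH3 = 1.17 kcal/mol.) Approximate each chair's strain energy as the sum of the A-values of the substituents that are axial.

At 1,3 positions (parity same): cis → (e,e or a,a); trans → (a,e or e,a).
Best chair for cis: E = 0.00 kcal/mol; best chair for trans: E = 1.17 kcal/mol.
The cis isomer is lower by 1.17 kcal/mol.

cis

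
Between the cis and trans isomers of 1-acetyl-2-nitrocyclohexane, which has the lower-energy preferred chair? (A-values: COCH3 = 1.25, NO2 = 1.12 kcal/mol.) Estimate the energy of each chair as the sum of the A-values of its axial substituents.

trans

At 1,2 positions (parity opposite): cis → (a,e or e,a); trans → (e,e or a,a).
Best chair for cis: E = 1.12 kcal/mol; best chair for trans: E = 0.00 kcal/mol.
The trans isomer is lower by 1.12 kcal/mol.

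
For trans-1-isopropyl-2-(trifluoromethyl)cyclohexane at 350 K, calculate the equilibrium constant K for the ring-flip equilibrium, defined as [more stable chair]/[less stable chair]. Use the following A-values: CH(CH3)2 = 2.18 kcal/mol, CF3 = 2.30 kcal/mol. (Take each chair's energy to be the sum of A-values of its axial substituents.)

C1 and C2 have opposite parity, so for the trans isomer the two substituents are e,e in one chair and a,a in the other.
Chair I (isopropyl axial, trifluoromethyl axial): E = 4.48 kcal/mol; chair II (isopropyl equatorial, trifluoromethyl equatorial): E = 0.00 kcal/mol.
ΔG = 4.48 kcal/mol between the two chairs.
K = exp(ΔG/RT) with R = 1.987×10⁻³ kcal mol⁻¹ K⁻¹ and T = 350 K gives K ≈ 628.

K ≈ 628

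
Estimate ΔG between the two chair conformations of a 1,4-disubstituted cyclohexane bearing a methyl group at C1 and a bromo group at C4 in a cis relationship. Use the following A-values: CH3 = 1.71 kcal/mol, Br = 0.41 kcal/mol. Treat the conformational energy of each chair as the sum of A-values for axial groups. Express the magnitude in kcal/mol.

1.30 kcal/mol

C1 and C4 have opposite parity, so for the cis isomer the two substituents are one axial and one equatorial in each chair.
Chair I (methyl axial, bromo equatorial): E = 1.71 kcal/mol.
Chair II (methyl equatorial, bromo axial): E = 0.41 kcal/mol.
ΔE = 1.71 − 0.41 = 1.30 kcal/mol; chair II is more stable.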